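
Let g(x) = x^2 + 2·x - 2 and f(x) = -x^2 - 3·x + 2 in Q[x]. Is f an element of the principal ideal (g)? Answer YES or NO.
In Q[x] the ideal (g) consists of all multiples of g, so f ∈ (g) iff g | f, i.e. iff the remainder of f on division by g is 0. Divide f by g (g is monic, so eliminate the leading term of the running remainder at each step):
  leading term -x^2: subtract (-1)·g(x) = -x^2 - 2·x + 2, leaving -x
The remainder r(x) = -x ≠ 0 (and deg r < deg g), so g ∤ f, i.e. f ∉ (g).

Final answer: NO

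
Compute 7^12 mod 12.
1

Use repeated squaring. Binary(12) = 1100. Walk through the bits of the exponent 12 left-to-right: at each bit after the leading one, square the running value, then multiply by 7 if the bit is 1 (always reducing mod 12):
  bit 1 = 1 (leading): start with 7.
  bit 2 = 1: square 7^2 = 49 ≡ 1; bit is 1, so multiply 1·7 = 7 (mod 12).
  bit 3 = 0: square 7^2 = 49 ≡ 1 (mod 12).
  bit 4 = 0: square 1^2 = 1 (mod 12).
Final value: 7^12 ≡ 1 (mod 12).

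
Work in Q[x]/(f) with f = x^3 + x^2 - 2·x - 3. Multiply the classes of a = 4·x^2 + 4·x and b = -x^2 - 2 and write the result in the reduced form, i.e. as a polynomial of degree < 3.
First multiply in Q[x] without reducing: a · b = -4·x^4 - 4·x^3 - 8·x^2 - 8·x. Now divide by f(x) = x^3 + x^2 - 2·x - 3, eliminating the leading term at each step:
  leading term -4·x^4: subtract (-4·x)·f(x) = -4·x^4 - 4·x^3 + 8·x^2 + 12·x, leaving -16·x^2 - 20·x
The degree is now < 3, so this is the remainder. Hence a · b ≡ -16·x^2 - 20·x in Q[x]/(f).

Final answer: a · b ≡ -16·x^2 - 20·x (mod f(x))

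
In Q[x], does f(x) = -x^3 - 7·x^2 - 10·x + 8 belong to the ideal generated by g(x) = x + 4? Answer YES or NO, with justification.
In Q[x] the ideal (g) consists of all multiples of g, so f ∈ (g) iff g | f, i.e. iff the remainder of f on division by g is 0. Divide f by g (g is monic, so eliminate the leading term of the running remainder at each step):
  leading term -x^3: subtract (-x^2)·g(x) = -x^3 - 4·x^2, leaving -3·x^2 - 10·x + 8
  leading term -3·x^2: subtract (-3·x)·g(x) = -3·x^2 - 12·x, leaving 2·x + 8
  leading term 2·x: subtract (2)·g(x) = 2·x + 8, leaving 0
The remainder is 0, so f(x) = g(x) · h(x) with h(x) = -x^2 - 3·x + 2. Hence g | f, i.e. f ∈ (g).

Final answer: YES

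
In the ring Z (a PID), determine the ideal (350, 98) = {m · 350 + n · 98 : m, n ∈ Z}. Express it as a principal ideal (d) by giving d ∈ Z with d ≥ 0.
(350, 98) = (14); d = 14

In the PID Z, (a, b) is generated by gcd(a, b). Compute gcd(350, 98) with the extended Euclidean algorithm, tracking rows (r, s, t) with s·350 + t·98 = r:
  row A: (350, 1, 0)   [1·350 + 0·98 = 350]
  row B: (98, 0, 1)   [0·350 + 1·98 = 98]
  350 = 3·98 + 56   → row C = row A − 3·row B = (56, 1, −3)   [check: 1·350 − 3·98 = 56]
  98 = 1·56 + 42   → row D = row B − 1·row C = (42, −1, 4)   [check: −1·350 + 4·98 = 42]
  56 = 1·42 + 14   → row E = row C − 1·row D = (14, 2, −7)   [check: 2·350 − 7·98 = 14]
  42 = 3·14 + 0   → remainder 0, stop. gcd = 14 (last nonzero row E).
So gcd(350, 98) = 14, with Bézout identity 2·350 − 7·98 = 14. Containment (⊇): the Bézout identity exhibits 14 as an element of (350, 98), giving (14) ⊆ (350, 98). Containment (⊆): since 14 | 350 and 14 | 98 (350 = 14·25, 98 = 14·7), every Z-linear combination of 350 and 98 is divisible by 14, so (350, 98) ⊆ (14). Therefore (350, 98) = (14), d = 14.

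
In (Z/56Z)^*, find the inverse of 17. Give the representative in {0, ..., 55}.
Apply the extended Euclidean algorithm to (56, 17), tracking rows (r, s, t) with s·56 + t·17 = r. Each division r_prev = q·r_cur + r_new produces the new row as (previous row) − q·(current row):
  row A: (56, 1, 0)   [1·56 + 0·17 = 56]
  row B: (17, 0, 1)   [0·56 + 1·17 = 17]
  56 = 3·17 + 5   → row C = row A − 3·row B = (5, 1, −3)   [check: 1·56 − 3·17 = 5]
  17 = 3·5 + 2   → row D = row B − 3·row C = (2, −3, 10)   [check: −3·56 + 10·17 = 2]
  5 = 2·2 + 1   → row E = row C − 2·row D = (1, 7, −23)   [check: 7·56 − 23·17 = 1]
  2 = 2·1 + 0   → remainder 0, stop. gcd = 1 (last nonzero row E).
The gcd is 1, so 17 is invertible mod 56. The last nonzero row gives 7·56 − 23·17 = 1, so t = −23. So 17^(−1) ≡ −23 ≡ 33 (mod 56). Verify: 17 · 33 = 561 ≡ 1 (mod 56). ✓

Final answer: 17^(−1) ≡ 33 (mod 56)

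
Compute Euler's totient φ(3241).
φ(3241) = 2772

φ is multiplicative, with φ(p^e) = p^e − p^(e−1). Factorise 3241 = 7 · 463. Then
  φ(3241) = (7 − 1) · (463 − 1) = 6 · 462 = 2772.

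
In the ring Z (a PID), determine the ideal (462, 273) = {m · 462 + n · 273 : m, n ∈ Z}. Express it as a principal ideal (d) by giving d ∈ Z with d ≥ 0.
In the PID Z, (a, b) is generated by gcd(a, b). Compute gcd(462, 273) with the extended Euclidean algorithm, tracking rows (r, s, t) with s·462 + t·273 = r:
  row A: (462, 1, 0)   [1·462 + 0·273 = 462]
  row B: (273, 0, 1)   [0·462 + 1·273 = 273]
  462 = 1·273 + 189   → row C = row A − 1·row B = (189, 1, −1)   [check: 1·462 − 1·273 = 189]
  273 = 1·189 + 84   → row D = row B − 1·row C = (84, −1, 2)   [check: −1·462 + 2·273 = 84]
  189 = 2·84 + 21   → row E = row C − 2·row D = (21, 3, −5)   [check: 3·462 − 5·273 = 21]
  84 = 4·21 + 0   → remainder 0, stop. gcd = 21 (last nonzero row E).
So gcd(462, 273) = 21, with Bézout identity 3·462 − 5·273 = 21. Containment (⊇): the Bézout identity exhibits 21 as an element of (462, 273), giving (21) ⊆ (462, 273). Containment (⊆): since 21 | 462 and 21 | 273 (462 = 21·22, 273 = 21·13), every Z-linear combination of 462 and 273 is divisible by 21, so (462, 273) ⊆ (21). Therefore (462, 273) = (21), d = 21.

Final answer: (462, 273) = (21); d = 21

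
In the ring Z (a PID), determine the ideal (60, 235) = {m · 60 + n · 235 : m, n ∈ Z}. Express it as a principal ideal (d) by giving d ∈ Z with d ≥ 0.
(60, 235) = (5); d = 5

In the PID Z, (a, b) is generated by gcd(a, b). Compute gcd(235, 60) with the extended Euclidean algorithm, tracking rows (r, s, t) with s·235 + t·60 = r:
  row A: (235, 1, 0)   [1·235 + 0·60 = 235]
  row B: (60, 0, 1)   [0·235 + 1·60 = 60]
  235 = 3·60 + 55   → row C = row A − 3·row B = (55, 1, −3)   [check: 1·235 − 3·60 = 55]
  60 = 1·55 + 5   → row D = row B − 1·row C = (5, −1, 4)   [check: −1·235 + 4·60 = 5]
  55 = 11·5 + 0   → remainder 0, stop. gcd = 5 (last nonzero row D).
So gcd(60, 235) = 5, with Bézout identity −1·235 + 4·60 = 5. Containment (⊇): the Bézout identity exhibits 5 as an element of (60, 235), giving (5) ⊆ (60, 235). Containment (⊆): since 5 | 60 and 5 | 235 (60 = 5·12, 235 = 5·47), every Z-linear combination of 60 and 235 is divisible by 5, so (60, 235) ⊆ (5). Therefore (60, 235) = (5), d = 5.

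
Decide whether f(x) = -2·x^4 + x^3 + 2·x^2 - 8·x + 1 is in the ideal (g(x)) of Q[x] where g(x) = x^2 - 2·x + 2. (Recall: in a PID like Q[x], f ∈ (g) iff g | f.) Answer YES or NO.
NO

In Q[x] the ideal (g) consists of all multiples of g, so f ∈ (g) iff g | f, i.e. iff the remainder of f on division by g is 0. Divide f by g (g is monic, so eliminate the leading term of the running remainder at each step):
  leading term -2·x^4: subtract (-2·x^2)·g(x) = -2·x^4 + 4·x^3 - 4·x^2, leaving -3·x^3 + 6·x^2 - 8·x + 1
  leading term -3·x^3: subtract (-3·x)·g(x) = -3·x^3 + 6·x^2 - 6·x, leaving 1 - 2·x
The remainder r(x) = 1 - 2·x ≠ 0 (and deg r < deg g), so g ∤ f, i.e. f ∉ (g).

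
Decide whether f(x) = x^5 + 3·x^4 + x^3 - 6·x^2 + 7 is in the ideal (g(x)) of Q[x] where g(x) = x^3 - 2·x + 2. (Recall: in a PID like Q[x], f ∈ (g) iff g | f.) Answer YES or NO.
NO

In Q[x] the ideal (g) consists of all multiples of g, so f ∈ (g) iff g | f, i.e. iff the remainder of f on division by g is 0. Divide f by g (g is monic, so eliminate the leading term of the running remainder at each step):
  leading term x^5: subtract (x^2)·g(x) = x^5 - 2·x^3 + 2·x^2, leaving 3·x^4 + 3·x^3 - 8·x^2 + 7
  leading term 3·x^4: subtract (3·x)·g(x) = 3·x^4 - 6·x^2 + 6·x, leaving 3·x^3 - 2·x^2 - 6·x + 7
  leading term 3·x^3: subtract (3)·g(x) = 3·x^3 - 6·x + 6, leaving 1 - 2·x^2
The remainder r(x) = 1 - 2·x^2 ≠ 0 (and deg r < deg g), so g ∤ f, i.e. f ∉ (g).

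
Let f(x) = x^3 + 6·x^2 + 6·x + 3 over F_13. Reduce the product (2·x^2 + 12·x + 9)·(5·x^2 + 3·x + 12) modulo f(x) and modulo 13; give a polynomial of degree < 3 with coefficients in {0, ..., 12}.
a · b ≡ 9·x^2 + x + 12 (mod f(x))

Multiply as integer polynomials: a · b = 10·x^4 + 66·x^3 + 105·x^2 + 171·x + 108. Reducing coefficients mod 13: a · b ≡ 10·x^4 + x^3 + x^2 + 2·x + 4. Now divide by f(x) = x^3 + 6·x^2 + 6·x + 3 in F_13[x], eliminating the leading term at each step:
  leading term 10·x^4: subtract (10·x)·f(x) = 10·x^4 + 8·x^3 + 8·x^2 + 4·x, leaving 6·x^3 + 6·x^2 + 11·x + 4 (coefficients mod 13)
  leading term 6·x^3: subtract (6)·f(x) = 6·x^3 + 10·x^2 + 10·x + 5, leaving 9·x^2 + x + 12 (coefficients mod 13)
The degree is now < 3, so this is the remainder. Hence a · b ≡ 9·x^2 + x + 12 in F_13[x]/(f).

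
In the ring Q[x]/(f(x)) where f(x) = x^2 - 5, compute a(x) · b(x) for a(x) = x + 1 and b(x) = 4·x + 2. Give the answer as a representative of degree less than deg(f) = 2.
First multiply in Q[x] without reducing: a · b = 4·x^2 + 6·x + 2. Now divide by f(x) = x^2 - 5, eliminating the leading term at each step:
  leading term 4·x^2: subtract (4)·f(x) = 4·x^2 - 20, leaving 6·x + 22
The degree is now < 2, so this is the remainder. Hence a · b ≡ 6·x + 22 in Q[x]/(f).

Final answer: a · b ≡ 6·x + 22 (mod f(x))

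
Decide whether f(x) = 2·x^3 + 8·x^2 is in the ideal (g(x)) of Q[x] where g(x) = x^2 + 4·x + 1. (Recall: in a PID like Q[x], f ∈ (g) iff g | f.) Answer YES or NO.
NO

In Q[x] the ideal (g) consists of all multiples of g, so f ∈ (g) iff g | f, i.e. iff the remainder of f on division by g is 0. Divide f by g (g is monic, so eliminate the leading term of the running remainder at each step):
  leading term 2·x^3: subtract (2·x)·g(x) = 2·x^3 + 8·x^2 + 2·x, leaving -2·x
The remainder r(x) = -2·x ≠ 0 (and deg r < deg g), so g ∤ f, i.e. f ∉ (g).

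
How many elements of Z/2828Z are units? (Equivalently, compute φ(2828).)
An element a ∈ Z/2828Z is a unit iff gcd(a, 2828) = 1, so the number of units is φ(2828). φ is multiplicative, with φ(p^e) = p^e − p^(e−1). Factorise 2828 = 2^2 · 7 · 101. Then
  φ(2828) = (2^2 − 2^1) · (7 − 1) · (101 − 1) = 2 · 6 · 100 = 1200.

Final answer: Z/2828Z has φ(2828) = 1200 units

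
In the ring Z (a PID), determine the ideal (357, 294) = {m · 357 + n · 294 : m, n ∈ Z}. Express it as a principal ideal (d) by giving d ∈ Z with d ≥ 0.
In the PID Z, (a, b) is generated by gcd(a, b). Compute gcd(357, 294) with the extended Euclidean algorithm, tracking rows (r, s, t) with s·357 + t·294 = r:
  row A: (357, 1, 0)   [1·357 + 0·294 = 357]
  row B: (294, 0, 1)   [0·357 + 1·294 = 294]
  357 = 1·294 + 63   → row C = row A − 1·row B = (63, 1, −1)   [check: 1·357 − 1·294 = 63]
  294 = 4·63 + 42   → row D = row B − 4·row C = (42, −4, 5)   [check: −4·357 + 5·294 = 42]
  63 = 1·42 + 21   → row E = row C − 1·row D = (21, 5, −6)   [check: 5·357 − 6·294 = 21]
  42 = 2·21 + 0   → remainder 0, stop. gcd = 21 (last nonzero row E).
So gcd(357, 294) = 21, with Bézout identity 5·357 − 6·294 = 21. Containment (⊇): the Bézout identity exhibits 21 as an element of (357, 294), giving (21) ⊆ (357, 294). Containment (⊆): since 21 | 357 and 21 | 294 (357 = 21·17, 294 = 21·14), every Z-linear combination of 357 and 294 is divisible by 21, so (357, 294) ⊆ (21). Therefore (357, 294) = (21), d = 21.

Final answer: (357, 294) = (21); d = 21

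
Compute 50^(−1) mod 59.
Apply the extended Euclidean algorithm to (59, 50), tracking rows (r, s, t) with s·59 + t·50 = r. Each division r_prev = q·r_cur + r_new produces the new row as (previous row) − q·(current row):
  row A: (59, 1, 0)   [1·59 + 0·50 = 59]
  row B: (50, 0, 1)   [0·59 + 1·50 = 50]
  59 = 1·50 + 9   → row C = row A − 1·row B = (9, 1, −1)   [check: 1·59 − 1·50 = 9]
  50 = 5·9 + 5   → row D = row B − 5·row C = (5, −5, 6)   [check: −5·59 + 6·50 = 5]
  9 = 1·5 + 4   → row E = row C − 1·row D = (4, 6, −7)   [check: 6·59 − 7·50 = 4]
  5 = 1·4 + 1   → row F = row D − 1·row E = (1, −11, 13)   [check: −11·59 + 13·50 = 1]
  4 = 4·1 + 0   → remainder 0, stop. gcd = 1 (last nonzero row F).
The gcd is 1, so 50 is invertible mod 59. The last nonzero row gives −11·59 + 13·50 = 1, so t = 13. So 50^(−1) ≡ 13 (mod 59). Verify: 50 · 13 = 650 ≡ 1 (mod 59). ✓

Final answer: 50^(−1) ≡ 13 (mod 59)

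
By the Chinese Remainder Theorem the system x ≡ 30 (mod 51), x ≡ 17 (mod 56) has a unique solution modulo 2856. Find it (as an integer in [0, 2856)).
x ≡ 1305 (mod 2856); the representative in [0, 2856) is 1305

The moduli 51, 56 are pairwise coprime, so by the CRT there is a unique solution mod 51·56 = 2856.
Solve by successive substitution. Start with x ≡ 30 (mod 51).
  Combine with x ≡ 17 (mod 56): write x = 30 + 51·t and require 30 + 51·t ≡ 17 (mod 56), i.e. 51·t ≡ 17 − 30 ≡ 43 (mod 56). Since 51^(−1) ≡ 11 (mod 56), t ≡ 11·43 ≡ 25 (mod 56). So x ≡ 30 + 51·25 = 1305 (mod 2856).
Unique solution in [0, 2856): x = 1305.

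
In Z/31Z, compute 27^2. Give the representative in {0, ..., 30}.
Use repeated squaring. Binary(2) = 10. Walk through the bits of the exponent 2 left-to-right: at each bit after the leading one, square the running value, then multiply by 27 if the bit is 1 (always reducing mod 31):
  bit 1 = 1 (leading): start with 27.
  bit 2 = 0: square 27^2 = 729 ≡ 16 (mod 31).
Final value: 27^2 ≡ 16 (mod 31).

Final answer: 16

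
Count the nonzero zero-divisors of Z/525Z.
Z/525Z has 284 nonzero zero-divisors

In Z/525Z each nonzero element is either a unit (gcd with 525 is 1) or a zero-divisor (gcd > 1). The number of units is φ(525): factorise 525 = 3 · 5^2 · 7, so φ(525) = (3 − 1) · (5^2 − 5^1) · (7 − 1) = 2 · 20 · 6 = 240. The nonzero elements number 525 − 1 = 524. Hence the nonzero zero-divisors number 524 − 240 = 284.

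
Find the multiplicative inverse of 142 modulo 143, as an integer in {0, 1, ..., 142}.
142^(−1) ≡ 142 (mod 143)

Apply the extended Euclidean algorithm to (143, 142), tracking rows (r, s, t) with s·143 + t·142 = r. Each division r_prev = q·r_cur + r_new produces the new row as (previous row) − q·(current row):
  row A: (143, 1, 0)   [1·143 + 0·142 = 143]
  row B: (142, 0, 1)   [0·143 + 1·142 = 142]
  143 = 1·142 + 1   → row C = row A − 1·row B = (1, 1, −1)   [check: 1·143 − 1·142 = 1]
  142 = 142·1 + 0   → remainder 0, stop. gcd = 1 (last nonzero row C).
The gcd is 1, so 142 is invertible mod 143. The last nonzero row gives 1·143 − 1·142 = 1, so t = −1. So 142^(−1) ≡ −1 ≡ 142 (mod 143). Verify: 142 · 142 = 20164 ≡ 1 (mod 143). ✓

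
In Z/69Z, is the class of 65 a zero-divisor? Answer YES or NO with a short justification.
NO

gcd(65, 69) = 1, so 65 is a unit in Z/69Z (it has a multiplicative inverse). A unit cannot be a zero-divisor: if 65·b ≡ 0 then multiplying both sides by 65^(−1) gives b ≡ 0. So 65 is not a zero-divisor.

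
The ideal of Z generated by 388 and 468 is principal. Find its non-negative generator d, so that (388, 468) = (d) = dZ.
In the PID Z, (a, b) is generated by gcd(a, b). Compute gcd(468, 388) with the extended Euclidean algorithm, tracking rows (r, s, t) with s·468 + t·388 = r:
  row A: (468, 1, 0)   [1·468 + 0·388 = 468]
  row B: (388, 0, 1)   [0·468 + 1·388 = 388]
  468 = 1·388 + 80   → row C = row A − 1·row B = (80, 1, −1)   [check: 1·468 − 1·388 = 80]
  388 = 4·80 + 68   → row D = row B − 4·row C = (68, −4, 5)   [check: −4·468 + 5·388 = 68]
  80 = 1·68 + 12   → row E = row C − 1·row D = (12, 5, −6)   [check: 5·468 − 6·388 = 12]
  68 = 5·12 + 8   → row F = row D − 5·row E = (8, −29, 35)   [check: −29·468 + 35·388 = 8]
  12 = 1·8 + 4   → row G = row E − 1·row F = (4, 34, −41)   [check: 34·468 − 41·388 = 4]
  8 = 2·4 + 0   → remainder 0, stop. gcd = 4 (last nonzero row G).
So gcd(388, 468) = 4, with Bézout identity 34·468 − 41·388 = 4. Containment (⊇): the Bézout identity exhibits 4 as an element of (388, 468), giving (4) ⊆ (388, 468). Containment (⊆): since 4 | 388 and 4 | 468 (388 = 4·97, 468 = 4·117), every Z-linear combination of 388 and 468 is divisible by 4, so (388, 468) ⊆ (4). Therefore (388, 468) = (4), d = 4.

Final answer: (388, 468) = (4); d = 4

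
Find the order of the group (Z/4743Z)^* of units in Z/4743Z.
|(Z/4743Z)^*| = 2880

(Z/4743Z)^* consists of the classes a with gcd(a, 4743) = 1, so its order is φ(4743). φ is multiplicative, with φ(p^e) = p^e − p^(e−1). Factorise 4743 = 3^2 · 17 · 31. Then
  φ(4743) = (3^2 − 3^1) · (17 − 1) · (31 − 1) = 6 · 16 · 30 = 2880.
Thus |(Z/4743Z)^*| = 2880.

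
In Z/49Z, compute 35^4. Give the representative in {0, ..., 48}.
Use repeated squaring. Binary(4) = 100. Walk through the bits of the exponent 4 left-to-right: at each bit after the leading one, square the running value, then multiply by 35 if the bit is 1 (always reducing mod 49):
  bit 1 = 1 (leading): start with 35.
  bit 2 = 0: square 35^2 = 1225 ≡ 0 (mod 49).
  bit 3 = 0: square 0^2 = 0 (mod 49).
Final value: 35^4 ≡ 0 (mod 49).

Final answer: 0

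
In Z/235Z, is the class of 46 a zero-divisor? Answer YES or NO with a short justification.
NO

gcd(46, 235) = 1, so 46 is a unit in Z/235Z (it has a multiplicative inverse). A unit cannot be a zero-divisor: if 46·b ≡ 0 then multiplying both sides by 46^(−1) gives b ≡ 0. So 46 is not a zero-divisor.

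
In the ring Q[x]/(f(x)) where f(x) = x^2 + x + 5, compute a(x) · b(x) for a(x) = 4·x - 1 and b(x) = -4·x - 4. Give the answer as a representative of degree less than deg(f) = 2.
First multiply in Q[x] without reducing: a · b = -16·x^2 - 12·x + 4. Now divide by f(x) = x^2 + x + 5, eliminating the leading term at each step:
  leading term -16·x^2: subtract (-16)·f(x) = -16·x^2 - 16·x - 80, leaving 4·x + 84
The degree is now < 2, so this is the remainder. Hence a · b ≡ 4·x + 84 in Q[x]/(f).

Final answer: a · b ≡ 4·x + 84 (mod f(x))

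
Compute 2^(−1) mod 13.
2^(−1) ≡ 7 (mod 13)

Apply the extended Euclidean algorithm to (13, 2), tracking rows (r, s, t) with s·13 + t·2 = r. Each division r_prev = q·r_cur + r_new produces the new row as (previous row) − q·(current row):
  row A: (13, 1, 0)   [1·13 + 0·2 = 13]
  row B: (2, 0, 1)   [0·13 + 1·2 = 2]
  13 = 6·2 + 1   → row C = row A − 6·row B = (1, 1, −6)   [check: 1·13 − 6·2 = 1]
  2 = 2·1 + 0   → remainder 0, stop. gcd = 1 (last nonzero row C).
The gcd is 1, so 2 is invertible mod 13. The last nonzero row gives 1·13 − 6·2 = 1, so t = −6. So 2^(−1) ≡ −6 ≡ 7 (mod 13). Verify: 2 · 7 = 14 ≡ 1 (mod 13). ✓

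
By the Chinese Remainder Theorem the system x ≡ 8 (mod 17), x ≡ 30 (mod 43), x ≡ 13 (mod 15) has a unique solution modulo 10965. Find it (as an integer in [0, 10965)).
The moduli 17, 43, 15 are pairwise coprime, so by the CRT there is a unique solution mod 17·43·15 = 10965.
Solve by successive substitution. Start with x ≡ 8 (mod 17).
  Combine with x ≡ 30 (mod 43): write x = 8 + 17·t and require 8 + 17·t ≡ 30 (mod 43), i.e. 17·t ≡ 30 − 8 ≡ 22 (mod 43). Since 17^(−1) ≡ 38 (mod 43), t ≡ 38·22 ≡ 19 (mod 43). So x ≡ 8 + 17·19 = 331 (mod 731).
  Combine with x ≡ 13 (mod 15): write x = 331 + 731·t and require 331 + 731·t ≡ 13 (mod 15), i.e. 731·t ≡ 13 − 331 ≡ 12 (mod 15). Since 731^(−1) ≡ 11 (mod 15) (731 ≡ 11 (mod 15)), t ≡ 11·12 ≡ 12 (mod 15). So x ≡ 331 + 731·12 = 9103 (mod 10965).
Unique solution in [0, 10965): x = 9103.

Final answer: x ≡ 9103 (mod 10965); the representative in [0, 10965) is 9103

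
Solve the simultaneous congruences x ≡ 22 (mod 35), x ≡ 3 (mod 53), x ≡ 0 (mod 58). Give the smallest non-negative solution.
The moduli 35, 53, 58 are pairwise coprime, so by the CRT there is a unique solution mod 35·53·58 = 107590.
Solve by successive substitution. Start with x ≡ 22 (mod 35).
  Combine with x ≡ 3 (mod 53): write x = 22 + 35·t and require 22 + 35·t ≡ 3 (mod 53), i.e. 35·t ≡ 3 − 22 ≡ 34 (mod 53). Since 35^(−1) ≡ 50 (mod 53), t ≡ 50·34 ≡ 4 (mod 53). So x ≡ 22 + 35·4 = 162 (mod 1855).
  Combine with x ≡ 0 (mod 58): write x = 162 + 1855·t and require 162 + 1855·t ≡ 0 (mod 58), i.e. 1855·t ≡ 0 − 162 ≡ 12 (mod 58). Since 1855^(−1) ≡ 57 (mod 58) (1855 ≡ 57 (mod 58)), t ≡ 57·12 ≡ 46 (mod 58). So x ≡ 162 + 1855·46 = 85492 (mod 107590).
Unique solution in [0, 107590): x = 85492.

Final answer: x ≡ 85492 (mod 107590); the representative in [0, 107590) is 85492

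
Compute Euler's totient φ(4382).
φ is multiplicative, with φ(p^e) = p^e − p^(e−1). Factorise 4382 = 2 · 7 · 313. Then
  φ(4382) = (2 − 1) · (7 − 1) · (313 − 1) = 1 · 6 · 312 = 1872.

Final answer: φ(4382) = 1872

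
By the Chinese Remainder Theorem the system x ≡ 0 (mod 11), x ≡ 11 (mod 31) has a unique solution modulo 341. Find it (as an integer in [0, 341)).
x ≡ 11 (mod 341); the representative in [0, 341) is 11

The moduli 11, 31 are pairwise coprime, so by the CRT there is a unique solution mod 11·31 = 341.
Solve by successive substitution. Start with x ≡ 0 (mod 11).
  Combine with x ≡ 11 (mod 31): write x = 11·t and require 11·t ≡ 11 (mod 31). Since 11^(−1) ≡ 17 (mod 31), t ≡ 17·11 ≡ 1 (mod 31). So x ≡ 11·1 = 11 (mod 341).
Unique solution in [0, 341): x = 11.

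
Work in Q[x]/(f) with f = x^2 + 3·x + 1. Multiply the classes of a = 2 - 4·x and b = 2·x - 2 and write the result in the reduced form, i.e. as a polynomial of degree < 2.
First multiply in Q[x] without reducing: a · b = -8·x^2 + 12·x - 4. Now divide by f(x) = x^2 + 3·x + 1, eliminating the leading term at each step:
  leading term -8·x^2: subtract (-8)·f(x) = -8·x^2 - 24·x - 8, leaving 36·x + 4
The degree is now < 2, so this is the remainder. Hence a · b ≡ 36·x + 4 in Q[x]/(f).

Final answer: a · b ≡ 36·x + 4 (mod f(x))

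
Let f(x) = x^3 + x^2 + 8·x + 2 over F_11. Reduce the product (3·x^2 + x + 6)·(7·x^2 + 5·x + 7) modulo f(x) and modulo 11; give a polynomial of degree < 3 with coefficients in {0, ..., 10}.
Multiply as integer polynomials: a · b = 21·x^4 + 22·x^3 + 68·x^2 + 37·x + 42. Reducing coefficients mod 11: a · b ≡ 10·x^4 + 2·x^2 + 4·x + 9. Now divide by f(x) = x^3 + x^2 + 8·x + 2 in F_11[x], eliminating the leading term at each step:
  leading term 10·x^4: subtract (10·x)·f(x) = 10·x^4 + 10·x^3 + 3·x^2 + 9·x, leaving x^3 + 10·x^2 + 6·x + 9 (coefficients mod 11)
  leading term x^3: subtract (1)·f(x) = x^3 + x^2 + 8·x + 2, leaving 9·x^2 + 9·x + 7 (coefficients mod 11)
The degree is now < 3, so this is the remainder. Hence a · b ≡ 9·x^2 + 9·x + 7 in F_11[x]/(f).

Final answer: a · b ≡ 9·x^2 + 9·x + 7 (mod f(x))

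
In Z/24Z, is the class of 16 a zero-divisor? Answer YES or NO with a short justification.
YES

gcd(16, 24) = 8 > 1, so 16 is not a unit in Z/24Z. In Z/nZ every nonzero non-unit is a zero-divisor: explicitly, take b = 24/gcd = 3 ≠ 0 (mod 24); then 16·3 = 48 = 2·24, i.e. 16·3 ≡ 0 (mod 24). So 16 is a zero-divisor.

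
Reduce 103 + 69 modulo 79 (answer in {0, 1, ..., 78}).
14

Reduce the summands first: 103 ≡ 24 (mod 79), so 103 + 69 ≡ 24 + 69 (mod 79). 24 + 69 = 93; 93 = 1·79 + 14, so (103 + 69) mod 79 = 14.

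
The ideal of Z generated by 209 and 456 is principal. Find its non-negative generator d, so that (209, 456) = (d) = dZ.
In the PID Z, (a, b) is generated by gcd(a, b). Compute gcd(456, 209) with the extended Euclidean algorithm, tracking rows (r, s, t) with s·456 + t·209 = r:
  row A: (456, 1, 0)   [1·456 + 0·209 = 456]
  row B: (209, 0, 1)   [0·456 + 1·209 = 209]
  456 = 2·209 + 38   → row C = row A − 2·row B = (38, 1, −2)   [check: 1·456 − 2·209 = 38]
  209 = 5·38 + 19   → row D = row B − 5·row C = (19, −5, 11)   [check: −5·456 + 11·209 = 19]
  38 = 2·19 + 0   → remainder 0, stop. gcd = 19 (last nonzero row D).
So gcd(209, 456) = 19, with Bézout identity −5·456 + 11·209 = 19. Containment (⊇): the Bézout identity exhibits 19 as an element of (209, 456), giving (19) ⊆ (209, 456). Containment (⊆): since 19 | 209 and 19 | 456 (209 = 19·11, 456 = 19·24), every Z-linear combination of 209 and 456 is divisible by 19, so (209, 456) ⊆ (19). Therefore (209, 456) = (19), d = 19.

Final answer: (209, 456) = (19); d = 19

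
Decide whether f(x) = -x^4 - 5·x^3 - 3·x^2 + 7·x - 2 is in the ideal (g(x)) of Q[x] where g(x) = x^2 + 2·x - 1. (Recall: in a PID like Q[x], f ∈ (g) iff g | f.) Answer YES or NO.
YES

In Q[x] the ideal (g) consists of all multiples of g, so f ∈ (g) iff g | f, i.e. iff the remainder of f on division by g is 0. Divide f by g (g is monic, so eliminate the leading term of the running remainder at each step):
  leading term -x^4: subtract (-x^2)·g(x) = -x^4 - 2·x^3 + x^2, leaving -3·x^3 - 4·x^2 + 7·x - 2
  leading term -3·x^3: subtract (-3·x)·g(x) = -3·x^3 - 6·x^2 + 3·x, leaving 2·x^2 + 4·x - 2
  leading term 2·x^2: subtract (2)·g(x) = 2·x^2 + 4·x - 2, leaving 0
The remainder is 0, so f(x) = g(x) · h(x) with h(x) = -x^2 - 3·x + 2. Hence g | f, i.e. f ∈ (g).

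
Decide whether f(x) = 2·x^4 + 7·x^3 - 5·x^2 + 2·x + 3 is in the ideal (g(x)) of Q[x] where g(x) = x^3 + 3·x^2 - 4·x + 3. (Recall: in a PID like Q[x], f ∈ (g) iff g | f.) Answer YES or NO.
In Q[x] the ideal (g) consists of all multiples of g, so f ∈ (g) iff g | f, i.e. iff the remainder of f on division by g is 0. Divide f by g (g is monic, so eliminate the leading term of the running remainder at each step):
  leading term 2·x^4: subtract (2·x)·g(x) = 2·x^4 + 6·x^3 - 8·x^2 + 6·x, leaving x^3 + 3·x^2 - 4·x + 3
  leading term x^3: subtract (1)·g(x) = x^3 + 3·x^2 - 4·x + 3, leaving 0
The remainder is 0, so f(x) = g(x) · h(x) with h(x) = 2·x + 1. Hence g | f, i.e. f ∈ (g).

Final answer: YES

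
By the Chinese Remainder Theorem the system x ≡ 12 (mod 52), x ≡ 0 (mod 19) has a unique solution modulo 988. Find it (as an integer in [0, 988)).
x ≡ 532 (mod 988); the representative in [0, 988) is 532

The moduli 52, 19 are pairwise coprime, so by the CRT there is a unique solution mod 52·19 = 988.
Solve by successive substitution. Start with x ≡ 12 (mod 52).
  Combine with x ≡ 0 (mod 19): write x = 12 + 52·t and require 12 + 52·t ≡ 0 (mod 19), i.e. 52·t ≡ 0 − 12 ≡ 7 (mod 19). Since 52^(−1) ≡ 15 (mod 19) (52 ≡ 14 (mod 19)), t ≡ 15·7 ≡ 10 (mod 19). So x ≡ 12 + 52·10 = 532 (mod 988).
Unique solution in [0, 988): x = 532.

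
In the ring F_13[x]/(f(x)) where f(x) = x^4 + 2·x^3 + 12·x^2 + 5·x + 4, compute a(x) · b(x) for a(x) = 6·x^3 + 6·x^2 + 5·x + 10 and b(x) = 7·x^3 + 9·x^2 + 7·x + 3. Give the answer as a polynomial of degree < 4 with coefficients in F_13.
a · b ≡ 4·x^3 + 12·x^2 + 7·x + 6 (mod f(x))

Multiply as integer polynomials: a · b = 42·x^6 + 96·x^5 + 131·x^4 + 175·x^3 + 143·x^2 + 85·x + 30. Reducing coefficients mod 13: a · b ≡ 3·x^6 + 5·x^5 + x^4 + 6·x^3 + 7·x + 4. Now divide by f(x) = x^4 + 2·x^3 + 12·x^2 + 5·x + 4 in F_13[x], eliminating the leading term at each step:
  leading term 3·x^6: subtract (3·x^2)·f(x) = 3·x^6 + 6·x^5 + 10·x^4 + 2·x^3 + 12·x^2, leaving 12·x^5 + 4·x^4 + 4·x^3 + x^2 + 7·x + 4 (coefficients mod 13)
  leading term 12·x^5: subtract (12·x)·f(x) = 12·x^5 + 11·x^4 + x^3 + 8·x^2 + 9·x, leaving 6·x^4 + 3·x^3 + 6·x^2 + 11·x + 4 (coefficients mod 13)
  leading term 6·x^4: subtract (6)·f(x) = 6·x^4 + 12·x^3 + 7·x^2 + 4·x + 11, leaving 4·x^3 + 12·x^2 + 7·x + 6 (coefficients mod 13)
The degree is now < 4, so this is the remainder. Hence a · b ≡ 4·x^3 + 12·x^2 + 7·x + 6 in F_13[x]/(f).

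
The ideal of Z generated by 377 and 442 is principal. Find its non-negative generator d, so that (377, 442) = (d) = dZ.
In the PID Z, (a, b) is generated by gcd(a, b). Compute gcd(442, 377) with the extended Euclidean algorithm, tracking rows (r, s, t) with s·442 + t·377 = r:
  row A: (442, 1, 0)   [1·442 + 0·377 = 442]
  row B: (377, 0, 1)   [0·442 + 1·377 = 377]
  442 = 1·377 + 65   → row C = row A − 1·row B = (65, 1, −1)   [check: 1·442 − 1·377 = 65]
  377 = 5·65 + 52   → row D = row B − 5·row C = (52, −5, 6)   [check: −5·442 + 6·377 = 52]
  65 = 1·52 + 13   → row E = row C − 1·row D = (13, 6, −7)   [check: 6·442 − 7·377 = 13]
  52 = 4·13 + 0   → remainder 0, stop. gcd = 13 (last nonzero row E).
So gcd(377, 442) = 13, with Bézout identity 6·442 − 7·377 = 13. Containment (⊇): the Bézout identity exhibits 13 as an element of (377, 442), giving (13) ⊆ (377, 442). Containment (⊆): since 13 | 377 and 13 | 442 (377 = 13·29, 442 = 13·34), every Z-linear combination of 377 and 442 is divisible by 13, so (377, 442) ⊆ (13). Therefore (377, 442) = (13), d = 13.

Final answer: (377, 442) = (13); d = 13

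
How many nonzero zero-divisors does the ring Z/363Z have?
In Z/363Z each nonzero element is either a unit (gcd with 363 is 1) or a zero-divisor (gcd > 1). The number of units is φ(363): factorise 363 = 3 · 11^2, so φ(363) = (3 − 1) · (11^2 − 11^1) = 2 · 110 = 220. The nonzero elements number 363 − 1 = 362. Hence the nonzero zero-divisors number 362 − 220 = 142.

Final answer: Z/363Z has 142 nonzero zero-divisors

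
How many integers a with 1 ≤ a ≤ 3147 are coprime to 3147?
The number of a ∈ {1, ..., 3147} with gcd(a, 3147) = 1 is by definition Euler's totient φ(3147). φ is multiplicative, with φ(p^e) = p^e − p^(e−1). Factorise 3147 = 3 · 1049. Then
  φ(3147) = (3 − 1) · (1049 − 1) = 2 · 1048 = 2096.
So there are 2096 such integers.

Final answer: 2096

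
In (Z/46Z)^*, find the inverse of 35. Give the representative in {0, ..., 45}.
Apply the extended Euclidean algorithm to (46, 35), tracking rows (r, s, t) with s·46 + t·35 = r. Each division r_prev = q·r_cur + r_new produces the new row as (previous row) − q·(current row):
  row A: (46, 1, 0)   [1·46 + 0·35 = 46]
  row B: (35, 0, 1)   [0·46 + 1·35 = 35]
  46 = 1·35 + 11   → row C = row A − 1·row B = (11, 1, −1)   [check: 1·46 − 1·35 = 11]
  35 = 3·11 + 2   → row D = row B − 3·row C = (2, −3, 4)   [check: −3·46 + 4·35 = 2]
  11 = 5·2 + 1   → row E = row C − 5·row D = (1, 16, −21)   [check: 16·46 − 21·35 = 1]
  2 = 2·1 + 0   → remainder 0, stop. gcd = 1 (last nonzero row E).
The gcd is 1, so 35 is invertible mod 46. The last nonzero row gives 16·46 − 21·35 = 1, so t = −21. So 35^(−1) ≡ −21 ≡ 25 (mod 46). Verify: 35 · 25 = 875 ≡ 1 (mod 46). ✓

Final answer: 35^(−1) ≡ 25 (mod 46)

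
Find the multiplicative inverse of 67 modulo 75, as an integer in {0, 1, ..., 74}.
67^(−1) ≡ 28 (mod 75)

Apply the extended Euclidean algorithm to (75, 67), tracking rows (r, s, t) with s·75 + t·67 = r. Each division r_prev = q·r_cur + r_new produces the new row as (previous row) − q·(current row):
  row A: (75, 1, 0)   [1·75 + 0·67 = 75]
  row B: (67, 0, 1)   [0·75 + 1·67 = 67]
  75 = 1·67 + 8   → row C = row A − 1·row B = (8, 1, −1)   [check: 1·75 − 1·67 = 8]
  67 = 8·8 + 3   → row D = row B − 8·row C = (3, −8, 9)   [check: −8·75 + 9·67 = 3]
  8 = 2·3 + 2   → row E = row C − 2·row D = (2, 17, −19)   [check: 17·75 − 19·67 = 2]
  3 = 1·2 + 1   → row F = row D − 1·row E = (1, −25, 28)   [check: −25·75 + 28·67 = 1]
  2 = 2·1 + 0   → remainder 0, stop. gcd = 1 (last nonzero row F).
The gcd is 1, so 67 is invertible mod 75. The last nonzero row gives −25·75 + 28·67 = 1, so t = 28. So 67^(−1) ≡ 28 (mod 75). Verify: 67 · 28 = 1876 ≡ 1 (mod 75). ✓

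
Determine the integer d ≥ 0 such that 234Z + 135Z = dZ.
(234, 135) = (9); d = 9

In the PID Z, (a, b) is generated by gcd(a, b). Compute gcd(234, 135) with the extended Euclidean algorithm, tracking rows (r, s, t) with s·234 + t·135 = r:
  row A: (234, 1, 0)   [1·234 + 0·135 = 234]
  row B: (135, 0, 1)   [0·234 + 1·135 = 135]
  234 = 1·135 + 99   → row C = row A − 1·row B = (99, 1, −1)   [check: 1·234 − 1·135 = 99]
  135 = 1·99 + 36   → row D = row B − 1·row C = (36, −1, 2)   [check: −1·234 + 2·135 = 36]
  99 = 2·36 + 27   → row E = row C − 2·row D = (27, 3, −5)   [check: 3·234 − 5·135 = 27]
  36 = 1·27 + 9   → row F = row D − 1·row E = (9, −4, 7)   [check: −4·234 + 7·135 = 9]
  27 = 3·9 + 0   → remainder 0, stop. gcd = 9 (last nonzero row F).
So gcd(234, 135) = 9, with Bézout identity −4·234 + 7·135 = 9. Containment (⊇): the Bézout identity exhibits 9 as an element of (234, 135), giving (9) ⊆ (234, 135). Containment (⊆): since 9 | 234 and 9 | 135 (234 = 9·26, 135 = 9·15), every Z-linear combination of 234 and 135 is divisible by 9, so (234, 135) ⊆ (9). Therefore (234, 135) = (9), d = 9.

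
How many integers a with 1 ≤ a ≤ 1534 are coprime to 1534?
The number of a ∈ {1, ..., 1534} with gcd(a, 1534) = 1 is by definition Euler's totient φ(1534). φ is multiplicative, with φ(p^e) = p^e − p^(e−1). Factorise 1534 = 2 · 13 · 59. Then
  φ(1534) = (2 − 1) · (13 − 1) · (59 − 1) = 1 · 12 · 58 = 696.
So there are 696 such integers.

Final answer: 696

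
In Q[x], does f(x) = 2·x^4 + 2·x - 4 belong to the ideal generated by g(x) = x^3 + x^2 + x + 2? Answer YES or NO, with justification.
YES

In Q[x] the ideal (g) consists of all multiples of g, so f ∈ (g) iff g | f, i.e. iff the remainder of f on division by g is 0. Divide f by g (g is monic, so eliminate the leading term of the running remainder at each step):
  leading term 2·x^4: subtract (2·x)·g(x) = 2·x^4 + 2·x^3 + 2·x^2 + 4·x, leaving -2·x^3 - 2·x^2 - 2·x - 4
  leading term -2·x^3: subtract (-2)·g(x) = -2·x^3 - 2·x^2 - 2·x - 4, leaving 0
The remainder is 0, so f(x) = g(x) · h(x) with h(x) = 2·x - 2. Hence g | f, i.e. f ∈ (g).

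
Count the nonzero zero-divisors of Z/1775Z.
Z/1775Z has 374 nonzero zero-divisors

In Z/1775Z each nonzero element is either a unit (gcd with 1775 is 1) or a zero-divisor (gcd > 1). The number of units is φ(1775): factorise 1775 = 5^2 · 71, so φ(1775) = (5^2 − 5^1) · (71 − 1) = 20 · 70 = 1400. The nonzero elements number 1775 − 1 = 1774. Hence the nonzero zero-divisors number 1774 − 1400 = 374.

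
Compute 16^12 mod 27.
Use repeated squaring. Binary(12) = 1100. Walk through the bits of the exponent 12 left-to-right: at each bit after the leading one, square the running value, then multiply by 16 if the bit is 1 (always reducing mod 27):
  bit 1 = 1 (leading): start with 16.
  bit 2 = 1: square 16^2 = 256 ≡ 13; bit is 1, so multiply 13·16 = 208 ≡ 19 (mod 27).
  bit 3 = 0: square 19^2 = 361 ≡ 10 (mod 27).
  bit 4 = 0: square 10^2 = 100 ≡ 19 (mod 27).
Final value: 16^12 ≡ 19 (mod 27).

Final answer: 19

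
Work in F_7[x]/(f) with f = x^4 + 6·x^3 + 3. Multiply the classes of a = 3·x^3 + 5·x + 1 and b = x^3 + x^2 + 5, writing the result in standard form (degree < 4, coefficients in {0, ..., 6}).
Multiply as integer polynomials: a · b = 3·x^6 + 3·x^5 + 5·x^4 + 21·x^3 + x^2 + 25·x + 5. Reducing coefficients mod 7: a · b ≡ 3·x^6 + 3·x^5 + 5·x^4 + x^2 + 4·x + 5. Now divide by f(x) = x^4 + 6·x^3 + 3 in F_7[x], eliminating the leading term at each step:
  leading term 3·x^6: subtract (3·x^2)·f(x) = 3·x^6 + 4·x^5 + 2·x^2, leaving 6·x^5 + 5·x^4 + 6·x^2 + 4·x + 5 (coefficients mod 7)
  leading term 6·x^5: subtract (6·x)·f(x) = 6·x^5 + x^4 + 4·x, leaving 4·x^4 + 6·x^2 + 5 (coefficients mod 7)
  leading term 4·x^4: subtract (4)·f(x) = 4·x^4 + 3·x^3 + 5, leaving 4·x^3 + 6·x^2 (coefficients mod 7)
The degree is now < 4, so this is the remainder. Hence a · b ≡ 4·x^3 + 6·x^2 in F_7[x]/(f).

Final answer: a · b ≡ 4·x^3 + 6·x^2 (mod f(x))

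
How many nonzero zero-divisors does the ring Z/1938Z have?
In Z/1938Z each nonzero element is either a unit (gcd with 1938 is 1) or a zero-divisor (gcd > 1). The number of units is φ(1938): factorise 1938 = 2 · 3 · 17 · 19, so φ(1938) = (2 − 1) · (3 − 1) · (17 − 1) · (19 − 1) = 1 · 2 · 16 · 18 = 576. The nonzero elements number 1938 − 1 = 1937. Hence the nonzero zero-divisors number 1937 − 576 = 1361.

Final answer: Z/1938Z has 1361 nonzero zero-divisors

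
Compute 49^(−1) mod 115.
Apply the extended Euclidean algorithm to (115, 49), tracking rows (r, s, t) with s·115 + t·49 = r. Each division r_prev = q·r_cur + r_new produces the new row as (previous row) − q·(current row):
  row A: (115, 1, 0)   [1·115 + 0·49 = 115]
  row B: (49, 0, 1)   [0·115 + 1·49 = 49]
  115 = 2·49 + 17   → row C = row A − 2·row B = (17, 1, −2)   [check: 1·115 − 2·49 = 17]
  49 = 2·17 + 15   → row D = row B − 2·row C = (15, −2, 5)   [check: −2·115 + 5·49 = 15]
  17 = 1·15 + 2   → row E = row C − 1·row D = (2, 3, −7)   [check: 3·115 − 7·49 = 2]
  15 = 7·2 + 1   → row F = row D − 7·row E = (1, −23, 54)   [check: −23·115 + 54·49 = 1]
  2 = 2·1 + 0   → remainder 0, stop. gcd = 1 (last nonzero row F).
The gcd is 1, so 49 is invertible mod 115. The last nonzero row gives −23·115 + 54·49 = 1, so t = 54. So 49^(−1) ≡ 54 (mod 115). Verify: 49 · 54 = 2646 ≡ 1 (mod 115). ✓

Final answer: 49^(−1) ≡ 54 (mod 115)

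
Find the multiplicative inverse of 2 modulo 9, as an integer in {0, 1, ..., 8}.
2^(−1) ≡ 5 (mod 9)

Apply the extended Euclidean algorithm to (9, 2), tracking rows (r, s, t) with s·9 + t·2 = r. Each division r_prev = q·r_cur + r_new produces the new row as (previous row) − q·(current row):
  row A: (9, 1, 0)   [1·9 + 0·2 = 9]
  row B: (2, 0, 1)   [0·9 + 1·2 = 2]
  9 = 4·2 + 1   → row C = row A − 4·row B = (1, 1, −4)   [check: 1·9 − 4·2 = 1]
  2 = 2·1 + 0   → remainder 0, stop. gcd = 1 (last nonzero row C).
The gcd is 1, so 2 is invertible mod 9. The last nonzero row gives 1·9 − 4·2 = 1, so t = −4. So 2^(−1) ≡ −4 ≡ 5 (mod 9). Verify: 2 · 5 = 10 ≡ 1 (mod 9). ✓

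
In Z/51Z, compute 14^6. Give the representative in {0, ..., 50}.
49

Use repeated squaring. Binary(6) = 110. Walk through the bits of the exponent 6 left-to-right: at each bit after the leading one, square the running value, then multiply by 14 if the bit is 1 (always reducing mod 51):
  bit 1 = 1 (leading): start with 14.
  bit 2 = 1: square 14^2 = 196 ≡ 43; bit is 1, so multiply 43·14 = 602 ≡ 41 (mod 51).
  bit 3 = 0: square 41^2 = 1681 ≡ 49 (mod 51).
Final value: 14^6 ≡ 49 (mod 51).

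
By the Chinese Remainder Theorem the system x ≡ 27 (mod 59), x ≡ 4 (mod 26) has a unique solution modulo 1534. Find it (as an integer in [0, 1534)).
The moduli 59, 26 are pairwise coprime, so by the CRT there is a unique solution mod 59·26 = 1534.
Solve by successive substitution. Start with x ≡ 27 (mod 59).
  Combine with x ≡ 4 (mod 26): write x = 27 + 59·t and require 27 + 59·t ≡ 4 (mod 26), i.e. 59·t ≡ 4 − 27 ≡ 3 (mod 26). Since 59^(−1) ≡ 15 (mod 26) (59 ≡ 7 (mod 26)), t ≡ 15·3 ≡ 19 (mod 26). So x ≡ 27 + 59·19 = 1148 (mod 1534).
Unique solution in [0, 1534): x = 1148.

Final answer: x ≡ 1148 (mod 1534); the representative in [0, 1534) is 1148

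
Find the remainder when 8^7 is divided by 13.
5

Use repeated squaring. Binary(7) = 111. Walk through the bits of the exponent 7 left-to-right: at each bit after the leading one, square the running value, then multiply by 8 if the bit is 1 (always reducing mod 13):
  bit 1 = 1 (leading): start with 8.
  bit 2 = 1: square 8^2 = 64 ≡ 12; bit is 1, so multiply 12·8 = 96 ≡ 5 (mod 13).
  bit 3 = 1: square 5^2 = 25 ≡ 12; bit is 1, so multiply 12·8 = 96 ≡ 5 (mod 13).
Final value: 8^7 ≡ 5 (mod 13).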